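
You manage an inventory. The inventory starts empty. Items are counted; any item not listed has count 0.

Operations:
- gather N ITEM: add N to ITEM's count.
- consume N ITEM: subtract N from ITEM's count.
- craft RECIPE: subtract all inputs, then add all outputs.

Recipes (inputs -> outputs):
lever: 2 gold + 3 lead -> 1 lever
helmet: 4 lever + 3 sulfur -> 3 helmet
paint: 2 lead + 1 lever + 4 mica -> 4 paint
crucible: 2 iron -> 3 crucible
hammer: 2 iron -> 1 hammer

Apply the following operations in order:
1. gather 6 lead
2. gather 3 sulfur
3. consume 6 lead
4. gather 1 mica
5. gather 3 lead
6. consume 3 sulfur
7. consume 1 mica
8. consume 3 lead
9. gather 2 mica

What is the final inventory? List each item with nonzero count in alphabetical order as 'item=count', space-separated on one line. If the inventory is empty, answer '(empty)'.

Answer: mica=2

Derivation:
After 1 (gather 6 lead): lead=6
After 2 (gather 3 sulfur): lead=6 sulfur=3
After 3 (consume 6 lead): sulfur=3
After 4 (gather 1 mica): mica=1 sulfur=3
After 5 (gather 3 lead): lead=3 mica=1 sulfur=3
After 6 (consume 3 sulfur): lead=3 mica=1
After 7 (consume 1 mica): lead=3
After 8 (consume 3 lead): (empty)
After 9 (gather 2 mica): mica=2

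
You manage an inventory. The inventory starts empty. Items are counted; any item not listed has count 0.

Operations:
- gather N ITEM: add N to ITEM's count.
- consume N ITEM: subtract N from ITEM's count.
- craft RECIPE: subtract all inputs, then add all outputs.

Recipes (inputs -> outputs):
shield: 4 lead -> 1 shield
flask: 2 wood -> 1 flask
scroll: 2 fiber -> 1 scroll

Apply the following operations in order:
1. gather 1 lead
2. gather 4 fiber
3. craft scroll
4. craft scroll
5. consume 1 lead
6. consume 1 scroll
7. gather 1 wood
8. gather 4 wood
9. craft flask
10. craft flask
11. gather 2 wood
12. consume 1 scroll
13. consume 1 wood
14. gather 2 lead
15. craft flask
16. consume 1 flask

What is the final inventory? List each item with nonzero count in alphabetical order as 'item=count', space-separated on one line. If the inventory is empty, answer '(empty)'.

After 1 (gather 1 lead): lead=1
After 2 (gather 4 fiber): fiber=4 lead=1
After 3 (craft scroll): fiber=2 lead=1 scroll=1
After 4 (craft scroll): lead=1 scroll=2
After 5 (consume 1 lead): scroll=2
After 6 (consume 1 scroll): scroll=1
After 7 (gather 1 wood): scroll=1 wood=1
After 8 (gather 4 wood): scroll=1 wood=5
After 9 (craft flask): flask=1 scroll=1 wood=3
After 10 (craft flask): flask=2 scroll=1 wood=1
After 11 (gather 2 wood): flask=2 scroll=1 wood=3
After 12 (consume 1 scroll): flask=2 wood=3
After 13 (consume 1 wood): flask=2 wood=2
After 14 (gather 2 lead): flask=2 lead=2 wood=2
After 15 (craft flask): flask=3 lead=2
After 16 (consume 1 flask): flask=2 lead=2

Answer: flask=2 lead=2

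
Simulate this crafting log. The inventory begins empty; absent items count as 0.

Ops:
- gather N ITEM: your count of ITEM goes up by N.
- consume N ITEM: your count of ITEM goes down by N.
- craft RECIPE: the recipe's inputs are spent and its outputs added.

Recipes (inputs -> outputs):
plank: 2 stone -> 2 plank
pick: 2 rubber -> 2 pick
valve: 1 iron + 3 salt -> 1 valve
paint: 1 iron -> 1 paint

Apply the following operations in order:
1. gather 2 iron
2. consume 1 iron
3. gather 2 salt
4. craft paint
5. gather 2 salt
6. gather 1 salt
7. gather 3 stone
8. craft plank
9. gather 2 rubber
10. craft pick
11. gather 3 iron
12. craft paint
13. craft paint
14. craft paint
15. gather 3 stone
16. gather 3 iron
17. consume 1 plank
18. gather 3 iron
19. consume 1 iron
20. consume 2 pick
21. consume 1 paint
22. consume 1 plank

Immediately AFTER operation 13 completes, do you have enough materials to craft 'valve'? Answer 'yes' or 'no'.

Answer: yes

Derivation:
After 1 (gather 2 iron): iron=2
After 2 (consume 1 iron): iron=1
After 3 (gather 2 salt): iron=1 salt=2
After 4 (craft paint): paint=1 salt=2
After 5 (gather 2 salt): paint=1 salt=4
After 6 (gather 1 salt): paint=1 salt=5
After 7 (gather 3 stone): paint=1 salt=5 stone=3
After 8 (craft plank): paint=1 plank=2 salt=5 stone=1
After 9 (gather 2 rubber): paint=1 plank=2 rubber=2 salt=5 stone=1
After 10 (craft pick): paint=1 pick=2 plank=2 salt=5 stone=1
After 11 (gather 3 iron): iron=3 paint=1 pick=2 plank=2 salt=5 stone=1
After 12 (craft paint): iron=2 paint=2 pick=2 plank=2 salt=5 stone=1
After 13 (craft paint): iron=1 paint=3 pick=2 plank=2 salt=5 stone=1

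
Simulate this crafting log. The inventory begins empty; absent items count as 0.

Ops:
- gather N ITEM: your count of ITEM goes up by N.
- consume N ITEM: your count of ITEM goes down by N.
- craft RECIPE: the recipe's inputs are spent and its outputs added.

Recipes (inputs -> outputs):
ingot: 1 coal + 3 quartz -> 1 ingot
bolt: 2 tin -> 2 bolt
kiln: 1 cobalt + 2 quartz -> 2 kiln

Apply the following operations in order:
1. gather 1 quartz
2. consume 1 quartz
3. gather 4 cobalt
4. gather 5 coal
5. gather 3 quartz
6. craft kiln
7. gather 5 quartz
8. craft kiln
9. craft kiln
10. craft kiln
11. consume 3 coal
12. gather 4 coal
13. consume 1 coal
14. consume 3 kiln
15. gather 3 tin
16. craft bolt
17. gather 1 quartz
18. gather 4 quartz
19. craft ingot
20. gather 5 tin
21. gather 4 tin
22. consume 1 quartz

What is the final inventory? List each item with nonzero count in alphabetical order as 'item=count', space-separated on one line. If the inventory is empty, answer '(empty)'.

Answer: bolt=2 coal=4 ingot=1 kiln=5 quartz=1 tin=10

Derivation:
After 1 (gather 1 quartz): quartz=1
After 2 (consume 1 quartz): (empty)
After 3 (gather 4 cobalt): cobalt=4
After 4 (gather 5 coal): coal=5 cobalt=4
After 5 (gather 3 quartz): coal=5 cobalt=4 quartz=3
After 6 (craft kiln): coal=5 cobalt=3 kiln=2 quartz=1
After 7 (gather 5 quartz): coal=5 cobalt=3 kiln=2 quartz=6
After 8 (craft kiln): coal=5 cobalt=2 kiln=4 quartz=4
After 9 (craft kiln): coal=5 cobalt=1 kiln=6 quartz=2
After 10 (craft kiln): coal=5 kiln=8
After 11 (consume 3 coal): coal=2 kiln=8
After 12 (gather 4 coal): coal=6 kiln=8
After 13 (consume 1 coal): coal=5 kiln=8
After 14 (consume 3 kiln): coal=5 kiln=5
After 15 (gather 3 tin): coal=5 kiln=5 tin=3
After 16 (craft bolt): bolt=2 coal=5 kiln=5 tin=1
After 17 (gather 1 quartz): bolt=2 coal=5 kiln=5 quartz=1 tin=1
After 18 (gather 4 quartz): bolt=2 coal=5 kiln=5 quartz=5 tin=1
After 19 (craft ingot): bolt=2 coal=4 ingot=1 kiln=5 quartz=2 tin=1
After 20 (gather 5 tin): bolt=2 coal=4 ingot=1 kiln=5 quartz=2 tin=6
After 21 (gather 4 tin): bolt=2 coal=4 ingot=1 kiln=5 quartz=2 tin=10
After 22 (consume 1 quartz): bolt=2 coal=4 ingot=1 kiln=5 quartz=1 tin=10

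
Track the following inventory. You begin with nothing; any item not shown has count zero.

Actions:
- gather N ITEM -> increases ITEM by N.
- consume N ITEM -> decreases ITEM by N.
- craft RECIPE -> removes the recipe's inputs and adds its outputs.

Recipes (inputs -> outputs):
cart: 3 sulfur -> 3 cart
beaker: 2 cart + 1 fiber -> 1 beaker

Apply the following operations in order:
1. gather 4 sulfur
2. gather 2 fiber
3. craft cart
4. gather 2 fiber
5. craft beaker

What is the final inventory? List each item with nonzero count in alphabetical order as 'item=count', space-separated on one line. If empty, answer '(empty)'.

After 1 (gather 4 sulfur): sulfur=4
After 2 (gather 2 fiber): fiber=2 sulfur=4
After 3 (craft cart): cart=3 fiber=2 sulfur=1
After 4 (gather 2 fiber): cart=3 fiber=4 sulfur=1
After 5 (craft beaker): beaker=1 cart=1 fiber=3 sulfur=1

Answer: beaker=1 cart=1 fiber=3 sulfur=1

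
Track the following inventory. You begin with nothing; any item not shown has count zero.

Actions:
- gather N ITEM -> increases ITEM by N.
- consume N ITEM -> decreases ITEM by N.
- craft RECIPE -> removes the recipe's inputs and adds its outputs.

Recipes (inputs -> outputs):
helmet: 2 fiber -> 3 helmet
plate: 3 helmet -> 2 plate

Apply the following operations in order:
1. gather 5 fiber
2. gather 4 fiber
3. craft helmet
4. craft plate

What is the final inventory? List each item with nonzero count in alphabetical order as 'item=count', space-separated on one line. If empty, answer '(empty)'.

Answer: fiber=7 plate=2

Derivation:
After 1 (gather 5 fiber): fiber=5
After 2 (gather 4 fiber): fiber=9
After 3 (craft helmet): fiber=7 helmet=3
After 4 (craft plate): fiber=7 plate=2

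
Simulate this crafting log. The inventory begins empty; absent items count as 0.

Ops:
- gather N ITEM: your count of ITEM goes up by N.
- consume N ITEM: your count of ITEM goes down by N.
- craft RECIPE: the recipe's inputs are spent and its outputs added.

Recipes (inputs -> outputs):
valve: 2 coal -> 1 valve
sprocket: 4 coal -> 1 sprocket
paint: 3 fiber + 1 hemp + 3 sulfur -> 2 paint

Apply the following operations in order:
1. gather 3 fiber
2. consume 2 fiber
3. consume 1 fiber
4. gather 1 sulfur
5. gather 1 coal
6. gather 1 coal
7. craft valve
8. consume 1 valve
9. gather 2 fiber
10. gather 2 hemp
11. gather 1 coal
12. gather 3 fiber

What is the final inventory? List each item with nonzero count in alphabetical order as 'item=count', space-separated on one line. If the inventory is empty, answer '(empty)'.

Answer: coal=1 fiber=5 hemp=2 sulfur=1

Derivation:
After 1 (gather 3 fiber): fiber=3
After 2 (consume 2 fiber): fiber=1
After 3 (consume 1 fiber): (empty)
After 4 (gather 1 sulfur): sulfur=1
After 5 (gather 1 coal): coal=1 sulfur=1
After 6 (gather 1 coal): coal=2 sulfur=1
After 7 (craft valve): sulfur=1 valve=1
After 8 (consume 1 valve): sulfur=1
After 9 (gather 2 fiber): fiber=2 sulfur=1
After 10 (gather 2 hemp): fiber=2 hemp=2 sulfur=1
After 11 (gather 1 coal): coal=1 fiber=2 hemp=2 sulfur=1
After 12 (gather 3 fiber): coal=1 fiber=5 hemp=2 sulfur=1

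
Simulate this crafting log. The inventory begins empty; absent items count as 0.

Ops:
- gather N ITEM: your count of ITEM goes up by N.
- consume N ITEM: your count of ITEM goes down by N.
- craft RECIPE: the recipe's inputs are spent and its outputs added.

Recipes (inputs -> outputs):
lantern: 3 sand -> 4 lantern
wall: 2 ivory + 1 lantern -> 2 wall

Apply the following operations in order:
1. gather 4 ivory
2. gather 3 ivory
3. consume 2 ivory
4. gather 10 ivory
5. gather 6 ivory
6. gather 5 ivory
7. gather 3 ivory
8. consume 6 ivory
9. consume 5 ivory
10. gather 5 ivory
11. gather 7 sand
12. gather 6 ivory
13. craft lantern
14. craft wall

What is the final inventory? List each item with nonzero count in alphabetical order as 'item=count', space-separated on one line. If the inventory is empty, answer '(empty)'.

Answer: ivory=27 lantern=3 sand=4 wall=2

Derivation:
After 1 (gather 4 ivory): ivory=4
After 2 (gather 3 ivory): ivory=7
After 3 (consume 2 ivory): ivory=5
After 4 (gather 10 ivory): ivory=15
After 5 (gather 6 ivory): ivory=21
After 6 (gather 5 ivory): ivory=26
After 7 (gather 3 ivory): ivory=29
After 8 (consume 6 ivory): ivory=23
After 9 (consume 5 ivory): ivory=18
After 10 (gather 5 ivory): ivory=23
After 11 (gather 7 sand): ivory=23 sand=7
After 12 (gather 6 ivory): ivory=29 sand=7
After 13 (craft lantern): ivory=29 lantern=4 sand=4
After 14 (craft wall): ivory=27 lantern=3 sand=4 wall=2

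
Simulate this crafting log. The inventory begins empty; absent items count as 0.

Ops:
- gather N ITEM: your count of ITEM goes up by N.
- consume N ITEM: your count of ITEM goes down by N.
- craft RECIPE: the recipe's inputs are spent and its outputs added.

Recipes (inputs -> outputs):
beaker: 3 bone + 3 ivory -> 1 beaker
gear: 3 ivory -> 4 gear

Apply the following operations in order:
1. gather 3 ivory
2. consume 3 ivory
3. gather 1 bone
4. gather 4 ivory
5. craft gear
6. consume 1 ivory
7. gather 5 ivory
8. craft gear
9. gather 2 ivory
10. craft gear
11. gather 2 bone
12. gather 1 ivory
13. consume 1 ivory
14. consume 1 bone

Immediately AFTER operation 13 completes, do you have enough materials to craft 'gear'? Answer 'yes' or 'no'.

After 1 (gather 3 ivory): ivory=3
After 2 (consume 3 ivory): (empty)
After 3 (gather 1 bone): bone=1
After 4 (gather 4 ivory): bone=1 ivory=4
After 5 (craft gear): bone=1 gear=4 ivory=1
After 6 (consume 1 ivory): bone=1 gear=4
After 7 (gather 5 ivory): bone=1 gear=4 ivory=5
After 8 (craft gear): bone=1 gear=8 ivory=2
After 9 (gather 2 ivory): bone=1 gear=8 ivory=4
After 10 (craft gear): bone=1 gear=12 ivory=1
After 11 (gather 2 bone): bone=3 gear=12 ivory=1
After 12 (gather 1 ivory): bone=3 gear=12 ivory=2
After 13 (consume 1 ivory): bone=3 gear=12 ivory=1

Answer: no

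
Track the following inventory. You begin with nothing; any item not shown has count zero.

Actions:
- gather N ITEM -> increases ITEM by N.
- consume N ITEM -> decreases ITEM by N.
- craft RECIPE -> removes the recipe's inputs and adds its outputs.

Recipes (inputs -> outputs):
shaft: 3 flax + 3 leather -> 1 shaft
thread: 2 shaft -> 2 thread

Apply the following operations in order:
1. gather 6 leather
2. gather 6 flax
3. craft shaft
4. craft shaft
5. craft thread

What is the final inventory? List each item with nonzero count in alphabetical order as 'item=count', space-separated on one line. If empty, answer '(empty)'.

Answer: thread=2

Derivation:
After 1 (gather 6 leather): leather=6
After 2 (gather 6 flax): flax=6 leather=6
After 3 (craft shaft): flax=3 leather=3 shaft=1
After 4 (craft shaft): shaft=2
After 5 (craft thread): thread=2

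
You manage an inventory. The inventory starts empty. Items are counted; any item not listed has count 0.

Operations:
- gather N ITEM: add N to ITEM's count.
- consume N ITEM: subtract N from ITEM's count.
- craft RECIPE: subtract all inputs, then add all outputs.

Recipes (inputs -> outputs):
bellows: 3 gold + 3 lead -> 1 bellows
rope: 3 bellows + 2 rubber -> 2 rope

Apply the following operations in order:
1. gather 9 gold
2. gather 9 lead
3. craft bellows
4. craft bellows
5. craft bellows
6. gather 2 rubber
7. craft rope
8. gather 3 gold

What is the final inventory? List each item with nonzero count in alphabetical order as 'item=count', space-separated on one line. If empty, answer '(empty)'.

Answer: gold=3 rope=2

Derivation:
After 1 (gather 9 gold): gold=9
After 2 (gather 9 lead): gold=9 lead=9
After 3 (craft bellows): bellows=1 gold=6 lead=6
After 4 (craft bellows): bellows=2 gold=3 lead=3
After 5 (craft bellows): bellows=3
After 6 (gather 2 rubber): bellows=3 rubber=2
After 7 (craft rope): rope=2
After 8 (gather 3 gold): gold=3 rope=2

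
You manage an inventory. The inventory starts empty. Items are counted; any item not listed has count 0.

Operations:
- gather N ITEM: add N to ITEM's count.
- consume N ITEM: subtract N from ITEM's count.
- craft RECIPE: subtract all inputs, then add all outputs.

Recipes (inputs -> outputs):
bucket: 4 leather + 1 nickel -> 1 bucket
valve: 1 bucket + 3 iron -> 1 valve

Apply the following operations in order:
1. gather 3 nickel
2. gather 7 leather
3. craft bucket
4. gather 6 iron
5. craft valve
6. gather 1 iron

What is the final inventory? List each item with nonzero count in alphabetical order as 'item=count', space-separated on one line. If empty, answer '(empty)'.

After 1 (gather 3 nickel): nickel=3
After 2 (gather 7 leather): leather=7 nickel=3
After 3 (craft bucket): bucket=1 leather=3 nickel=2
After 4 (gather 6 iron): bucket=1 iron=6 leather=3 nickel=2
After 5 (craft valve): iron=3 leather=3 nickel=2 valve=1
After 6 (gather 1 iron): iron=4 leather=3 nickel=2 valve=1

Answer: iron=4 leather=3 nickel=2 valve=1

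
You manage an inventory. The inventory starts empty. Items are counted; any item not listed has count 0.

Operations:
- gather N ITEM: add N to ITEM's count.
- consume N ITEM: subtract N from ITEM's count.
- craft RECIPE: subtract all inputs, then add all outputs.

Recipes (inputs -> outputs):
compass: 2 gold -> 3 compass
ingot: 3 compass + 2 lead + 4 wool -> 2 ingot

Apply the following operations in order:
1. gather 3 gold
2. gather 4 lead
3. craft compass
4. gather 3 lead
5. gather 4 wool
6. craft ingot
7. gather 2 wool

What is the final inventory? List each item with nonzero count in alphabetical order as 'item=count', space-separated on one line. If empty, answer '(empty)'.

After 1 (gather 3 gold): gold=3
After 2 (gather 4 lead): gold=3 lead=4
After 3 (craft compass): compass=3 gold=1 lead=4
After 4 (gather 3 lead): compass=3 gold=1 lead=7
After 5 (gather 4 wool): compass=3 gold=1 lead=7 wool=4
After 6 (craft ingot): gold=1 ingot=2 lead=5
After 7 (gather 2 wool): gold=1 ingot=2 lead=5 wool=2

Answer: gold=1 ingot=2 lead=5 wool=2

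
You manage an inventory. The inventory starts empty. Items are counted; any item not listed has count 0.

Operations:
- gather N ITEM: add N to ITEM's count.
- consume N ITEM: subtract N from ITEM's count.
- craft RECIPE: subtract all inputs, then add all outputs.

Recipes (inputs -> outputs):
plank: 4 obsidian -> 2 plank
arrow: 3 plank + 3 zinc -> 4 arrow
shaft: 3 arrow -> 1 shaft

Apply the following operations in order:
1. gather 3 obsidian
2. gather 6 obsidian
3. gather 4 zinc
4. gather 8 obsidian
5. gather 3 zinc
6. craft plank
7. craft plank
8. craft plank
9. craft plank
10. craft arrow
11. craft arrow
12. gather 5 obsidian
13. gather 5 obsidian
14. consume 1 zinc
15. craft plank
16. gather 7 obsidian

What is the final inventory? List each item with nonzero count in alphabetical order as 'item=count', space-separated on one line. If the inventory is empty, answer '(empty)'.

Answer: arrow=8 obsidian=14 plank=4

Derivation:
After 1 (gather 3 obsidian): obsidian=3
After 2 (gather 6 obsidian): obsidian=9
After 3 (gather 4 zinc): obsidian=9 zinc=4
After 4 (gather 8 obsidian): obsidian=17 zinc=4
After 5 (gather 3 zinc): obsidian=17 zinc=7
After 6 (craft plank): obsidian=13 plank=2 zinc=7
After 7 (craft plank): obsidian=9 plank=4 zinc=7
After 8 (craft plank): obsidian=5 plank=6 zinc=7
After 9 (craft plank): obsidian=1 plank=8 zinc=7
After 10 (craft arrow): arrow=4 obsidian=1 plank=5 zinc=4
After 11 (craft arrow): arrow=8 obsidian=1 plank=2 zinc=1
After 12 (gather 5 obsidian): arrow=8 obsidian=6 plank=2 zinc=1
After 13 (gather 5 obsidian): arrow=8 obsidian=11 plank=2 zinc=1
After 14 (consume 1 zinc): arrow=8 obsidian=11 plank=2
After 15 (craft plank): arrow=8 obsidian=7 plank=4
After 16 (gather 7 obsidian): arrow=8 obsidian=14 plank=4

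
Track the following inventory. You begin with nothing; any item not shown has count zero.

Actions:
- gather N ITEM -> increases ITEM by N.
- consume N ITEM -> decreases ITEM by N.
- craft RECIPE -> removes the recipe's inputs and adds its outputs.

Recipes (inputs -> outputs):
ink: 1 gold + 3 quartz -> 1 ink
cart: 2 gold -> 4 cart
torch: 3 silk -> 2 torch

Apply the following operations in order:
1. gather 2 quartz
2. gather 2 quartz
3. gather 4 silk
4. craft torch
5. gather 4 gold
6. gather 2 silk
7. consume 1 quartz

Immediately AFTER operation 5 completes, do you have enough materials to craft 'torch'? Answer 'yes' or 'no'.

After 1 (gather 2 quartz): quartz=2
After 2 (gather 2 quartz): quartz=4
After 3 (gather 4 silk): quartz=4 silk=4
After 4 (craft torch): quartz=4 silk=1 torch=2
After 5 (gather 4 gold): gold=4 quartz=4 silk=1 torch=2

Answer: no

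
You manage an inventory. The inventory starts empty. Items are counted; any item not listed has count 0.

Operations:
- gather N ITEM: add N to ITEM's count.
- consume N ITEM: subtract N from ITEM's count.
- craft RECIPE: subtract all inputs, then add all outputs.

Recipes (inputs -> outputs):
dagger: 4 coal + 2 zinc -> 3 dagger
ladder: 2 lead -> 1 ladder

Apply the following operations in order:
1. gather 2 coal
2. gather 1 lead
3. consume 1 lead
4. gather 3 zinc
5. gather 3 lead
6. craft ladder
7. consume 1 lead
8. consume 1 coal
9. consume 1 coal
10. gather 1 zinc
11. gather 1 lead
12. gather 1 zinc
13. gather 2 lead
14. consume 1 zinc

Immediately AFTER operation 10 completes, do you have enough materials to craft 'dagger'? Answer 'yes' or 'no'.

Answer: no

Derivation:
After 1 (gather 2 coal): coal=2
After 2 (gather 1 lead): coal=2 lead=1
After 3 (consume 1 lead): coal=2
After 4 (gather 3 zinc): coal=2 zinc=3
After 5 (gather 3 lead): coal=2 lead=3 zinc=3
After 6 (craft ladder): coal=2 ladder=1 lead=1 zinc=3
After 7 (consume 1 lead): coal=2 ladder=1 zinc=3
After 8 (consume 1 coal): coal=1 ladder=1 zinc=3
After 9 (consume 1 coal): ladder=1 zinc=3
After 10 (gather 1 zinc): ladder=1 zinc=4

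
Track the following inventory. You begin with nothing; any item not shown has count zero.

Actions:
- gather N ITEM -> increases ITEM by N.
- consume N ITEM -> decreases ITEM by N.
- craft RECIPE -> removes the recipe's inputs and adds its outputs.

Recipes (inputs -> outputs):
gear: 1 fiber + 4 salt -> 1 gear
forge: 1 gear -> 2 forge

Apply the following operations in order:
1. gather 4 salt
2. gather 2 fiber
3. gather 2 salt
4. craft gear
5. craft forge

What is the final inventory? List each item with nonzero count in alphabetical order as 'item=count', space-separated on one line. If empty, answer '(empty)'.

Answer: fiber=1 forge=2 salt=2

Derivation:
After 1 (gather 4 salt): salt=4
After 2 (gather 2 fiber): fiber=2 salt=4
After 3 (gather 2 salt): fiber=2 salt=6
After 4 (craft gear): fiber=1 gear=1 salt=2
After 5 (craft forge): fiber=1 forge=2 salt=2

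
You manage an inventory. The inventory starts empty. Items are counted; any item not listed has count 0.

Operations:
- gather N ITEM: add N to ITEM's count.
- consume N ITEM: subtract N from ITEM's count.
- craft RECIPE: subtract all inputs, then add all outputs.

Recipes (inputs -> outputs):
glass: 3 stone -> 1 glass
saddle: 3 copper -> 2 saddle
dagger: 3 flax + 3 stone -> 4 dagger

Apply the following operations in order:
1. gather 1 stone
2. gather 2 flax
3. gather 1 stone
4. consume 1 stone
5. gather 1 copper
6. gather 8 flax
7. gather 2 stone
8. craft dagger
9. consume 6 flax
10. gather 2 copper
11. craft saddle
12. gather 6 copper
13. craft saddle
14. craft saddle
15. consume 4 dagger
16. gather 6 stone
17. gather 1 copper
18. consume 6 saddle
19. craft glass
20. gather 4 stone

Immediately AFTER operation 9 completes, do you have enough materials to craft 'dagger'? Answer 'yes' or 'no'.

After 1 (gather 1 stone): stone=1
After 2 (gather 2 flax): flax=2 stone=1
After 3 (gather 1 stone): flax=2 stone=2
After 4 (consume 1 stone): flax=2 stone=1
After 5 (gather 1 copper): copper=1 flax=2 stone=1
After 6 (gather 8 flax): copper=1 flax=10 stone=1
After 7 (gather 2 stone): copper=1 flax=10 stone=3
After 8 (craft dagger): copper=1 dagger=4 flax=7
After 9 (consume 6 flax): copper=1 dagger=4 flax=1

Answer: no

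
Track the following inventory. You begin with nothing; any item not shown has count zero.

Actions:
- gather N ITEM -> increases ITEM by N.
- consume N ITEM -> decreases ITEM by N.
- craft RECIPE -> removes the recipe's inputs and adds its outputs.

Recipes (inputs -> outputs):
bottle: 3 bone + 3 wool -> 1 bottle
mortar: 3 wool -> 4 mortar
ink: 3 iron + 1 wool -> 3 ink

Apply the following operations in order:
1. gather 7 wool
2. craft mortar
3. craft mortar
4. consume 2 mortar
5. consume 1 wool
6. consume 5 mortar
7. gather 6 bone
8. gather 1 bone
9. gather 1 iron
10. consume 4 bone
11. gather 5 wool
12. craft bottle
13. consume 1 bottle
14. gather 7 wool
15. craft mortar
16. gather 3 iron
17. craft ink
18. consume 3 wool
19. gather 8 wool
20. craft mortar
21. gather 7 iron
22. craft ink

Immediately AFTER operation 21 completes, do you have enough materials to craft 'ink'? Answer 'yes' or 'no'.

After 1 (gather 7 wool): wool=7
After 2 (craft mortar): mortar=4 wool=4
After 3 (craft mortar): mortar=8 wool=1
After 4 (consume 2 mortar): mortar=6 wool=1
After 5 (consume 1 wool): mortar=6
After 6 (consume 5 mortar): mortar=1
After 7 (gather 6 bone): bone=6 mortar=1
After 8 (gather 1 bone): bone=7 mortar=1
After 9 (gather 1 iron): bone=7 iron=1 mortar=1
After 10 (consume 4 bone): bone=3 iron=1 mortar=1
After 11 (gather 5 wool): bone=3 iron=1 mortar=1 wool=5
After 12 (craft bottle): bottle=1 iron=1 mortar=1 wool=2
After 13 (consume 1 bottle): iron=1 mortar=1 wool=2
After 14 (gather 7 wool): iron=1 mortar=1 wool=9
After 15 (craft mortar): iron=1 mortar=5 wool=6
After 16 (gather 3 iron): iron=4 mortar=5 wool=6
After 17 (craft ink): ink=3 iron=1 mortar=5 wool=5
After 18 (consume 3 wool): ink=3 iron=1 mortar=5 wool=2
After 19 (gather 8 wool): ink=3 iron=1 mortar=5 wool=10
After 20 (craft mortar): ink=3 iron=1 mortar=9 wool=7
After 21 (gather 7 iron): ink=3 iron=8 mortar=9 wool=7

Answer: yes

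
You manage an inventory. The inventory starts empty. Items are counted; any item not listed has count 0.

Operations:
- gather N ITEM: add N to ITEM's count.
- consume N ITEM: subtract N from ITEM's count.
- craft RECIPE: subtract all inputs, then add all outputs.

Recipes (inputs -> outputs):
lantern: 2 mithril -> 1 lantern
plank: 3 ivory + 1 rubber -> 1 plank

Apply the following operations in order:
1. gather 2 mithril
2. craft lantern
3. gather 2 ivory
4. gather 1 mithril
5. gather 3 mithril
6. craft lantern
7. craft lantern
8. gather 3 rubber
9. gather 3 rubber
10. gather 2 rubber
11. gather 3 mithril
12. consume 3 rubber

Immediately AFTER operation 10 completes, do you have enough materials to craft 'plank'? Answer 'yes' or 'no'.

Answer: no

Derivation:
After 1 (gather 2 mithril): mithril=2
After 2 (craft lantern): lantern=1
After 3 (gather 2 ivory): ivory=2 lantern=1
After 4 (gather 1 mithril): ivory=2 lantern=1 mithril=1
After 5 (gather 3 mithril): ivory=2 lantern=1 mithril=4
After 6 (craft lantern): ivory=2 lantern=2 mithril=2
After 7 (craft lantern): ivory=2 lantern=3
After 8 (gather 3 rubber): ivory=2 lantern=3 rubber=3
After 9 (gather 3 rubber): ivory=2 lantern=3 rubber=6
After 10 (gather 2 rubber): ivory=2 lantern=3 rubber=8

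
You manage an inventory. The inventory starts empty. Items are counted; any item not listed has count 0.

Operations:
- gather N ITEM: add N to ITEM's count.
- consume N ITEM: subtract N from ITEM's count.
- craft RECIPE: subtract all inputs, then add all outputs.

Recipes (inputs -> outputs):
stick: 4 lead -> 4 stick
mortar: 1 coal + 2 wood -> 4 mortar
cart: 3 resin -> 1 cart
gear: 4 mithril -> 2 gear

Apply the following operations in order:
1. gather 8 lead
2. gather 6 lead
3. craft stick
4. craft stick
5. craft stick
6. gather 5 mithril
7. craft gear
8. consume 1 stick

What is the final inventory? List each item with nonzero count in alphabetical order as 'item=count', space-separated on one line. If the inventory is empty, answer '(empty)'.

After 1 (gather 8 lead): lead=8
After 2 (gather 6 lead): lead=14
After 3 (craft stick): lead=10 stick=4
After 4 (craft stick): lead=6 stick=8
After 5 (craft stick): lead=2 stick=12
After 6 (gather 5 mithril): lead=2 mithril=5 stick=12
After 7 (craft gear): gear=2 lead=2 mithril=1 stick=12
After 8 (consume 1 stick): gear=2 lead=2 mithril=1 stick=11

Answer: gear=2 lead=2 mithril=1 stick=11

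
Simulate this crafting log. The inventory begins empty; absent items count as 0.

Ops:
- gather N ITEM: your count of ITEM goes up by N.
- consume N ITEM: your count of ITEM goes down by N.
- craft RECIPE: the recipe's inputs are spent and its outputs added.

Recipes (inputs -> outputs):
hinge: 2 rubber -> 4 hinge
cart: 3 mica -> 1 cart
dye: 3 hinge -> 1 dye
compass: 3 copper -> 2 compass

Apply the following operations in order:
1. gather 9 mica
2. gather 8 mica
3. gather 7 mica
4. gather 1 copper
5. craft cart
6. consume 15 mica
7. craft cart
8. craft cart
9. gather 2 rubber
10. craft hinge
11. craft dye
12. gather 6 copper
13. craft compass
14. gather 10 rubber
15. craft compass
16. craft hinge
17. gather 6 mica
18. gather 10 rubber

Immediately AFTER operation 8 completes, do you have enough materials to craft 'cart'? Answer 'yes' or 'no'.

After 1 (gather 9 mica): mica=9
After 2 (gather 8 mica): mica=17
After 3 (gather 7 mica): mica=24
After 4 (gather 1 copper): copper=1 mica=24
After 5 (craft cart): cart=1 copper=1 mica=21
After 6 (consume 15 mica): cart=1 copper=1 mica=6
After 7 (craft cart): cart=2 copper=1 mica=3
After 8 (craft cart): cart=3 copper=1

Answer: no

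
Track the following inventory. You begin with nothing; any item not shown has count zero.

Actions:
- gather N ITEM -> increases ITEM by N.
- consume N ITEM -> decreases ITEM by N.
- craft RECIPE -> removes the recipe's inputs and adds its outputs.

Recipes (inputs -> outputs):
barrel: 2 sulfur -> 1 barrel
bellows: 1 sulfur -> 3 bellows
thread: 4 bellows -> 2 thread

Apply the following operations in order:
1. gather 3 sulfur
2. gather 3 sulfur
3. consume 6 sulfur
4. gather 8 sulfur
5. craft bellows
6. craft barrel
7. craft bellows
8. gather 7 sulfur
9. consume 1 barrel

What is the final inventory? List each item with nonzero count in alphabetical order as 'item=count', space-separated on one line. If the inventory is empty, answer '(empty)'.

After 1 (gather 3 sulfur): sulfur=3
After 2 (gather 3 sulfur): sulfur=6
After 3 (consume 6 sulfur): (empty)
After 4 (gather 8 sulfur): sulfur=8
After 5 (craft bellows): bellows=3 sulfur=7
After 6 (craft barrel): barrel=1 bellows=3 sulfur=5
After 7 (craft bellows): barrel=1 bellows=6 sulfur=4
After 8 (gather 7 sulfur): barrel=1 bellows=6 sulfur=11
After 9 (consume 1 barrel): bellows=6 sulfur=11

Answer: bellows=6 sulfur=11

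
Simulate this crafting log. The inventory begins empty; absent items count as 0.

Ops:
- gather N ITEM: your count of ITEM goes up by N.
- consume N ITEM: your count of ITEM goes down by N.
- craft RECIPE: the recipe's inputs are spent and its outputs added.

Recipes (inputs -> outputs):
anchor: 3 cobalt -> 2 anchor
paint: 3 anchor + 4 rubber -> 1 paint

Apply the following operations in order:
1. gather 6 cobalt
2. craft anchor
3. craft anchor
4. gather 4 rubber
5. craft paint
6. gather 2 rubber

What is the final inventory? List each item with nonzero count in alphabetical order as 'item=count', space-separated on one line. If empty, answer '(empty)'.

Answer: anchor=1 paint=1 rubber=2

Derivation:
After 1 (gather 6 cobalt): cobalt=6
After 2 (craft anchor): anchor=2 cobalt=3
After 3 (craft anchor): anchor=4
After 4 (gather 4 rubber): anchor=4 rubber=4
After 5 (craft paint): anchor=1 paint=1
After 6 (gather 2 rubber): anchor=1 paint=1 rubber=2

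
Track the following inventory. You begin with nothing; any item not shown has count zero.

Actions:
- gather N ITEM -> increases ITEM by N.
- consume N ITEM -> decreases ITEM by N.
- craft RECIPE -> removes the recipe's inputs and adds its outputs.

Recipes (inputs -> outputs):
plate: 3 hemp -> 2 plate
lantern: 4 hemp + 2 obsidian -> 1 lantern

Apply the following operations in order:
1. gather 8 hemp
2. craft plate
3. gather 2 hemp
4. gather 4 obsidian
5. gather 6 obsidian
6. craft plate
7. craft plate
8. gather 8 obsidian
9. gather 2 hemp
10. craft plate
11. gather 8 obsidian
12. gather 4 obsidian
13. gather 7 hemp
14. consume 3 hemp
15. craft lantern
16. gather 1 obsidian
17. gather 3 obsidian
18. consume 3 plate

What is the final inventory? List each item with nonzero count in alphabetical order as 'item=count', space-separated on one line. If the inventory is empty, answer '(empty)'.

After 1 (gather 8 hemp): hemp=8
After 2 (craft plate): hemp=5 plate=2
After 3 (gather 2 hemp): hemp=7 plate=2
After 4 (gather 4 obsidian): hemp=7 obsidian=4 plate=2
After 5 (gather 6 obsidian): hemp=7 obsidian=10 plate=2
After 6 (craft plate): hemp=4 obsidian=10 plate=4
After 7 (craft plate): hemp=1 obsidian=10 plate=6
After 8 (gather 8 obsidian): hemp=1 obsidian=18 plate=6
After 9 (gather 2 hemp): hemp=3 obsidian=18 plate=6
After 10 (craft plate): obsidian=18 plate=8
After 11 (gather 8 obsidian): obsidian=26 plate=8
After 12 (gather 4 obsidian): obsidian=30 plate=8
After 13 (gather 7 hemp): hemp=7 obsidian=30 plate=8
After 14 (consume 3 hemp): hemp=4 obsidian=30 plate=8
After 15 (craft lantern): lantern=1 obsidian=28 plate=8
After 16 (gather 1 obsidian): lantern=1 obsidian=29 plate=8
After 17 (gather 3 obsidian): lantern=1 obsidian=32 plate=8
After 18 (consume 3 plate): lantern=1 obsidian=32 plate=5

Answer: lantern=1 obsidian=32 plate=5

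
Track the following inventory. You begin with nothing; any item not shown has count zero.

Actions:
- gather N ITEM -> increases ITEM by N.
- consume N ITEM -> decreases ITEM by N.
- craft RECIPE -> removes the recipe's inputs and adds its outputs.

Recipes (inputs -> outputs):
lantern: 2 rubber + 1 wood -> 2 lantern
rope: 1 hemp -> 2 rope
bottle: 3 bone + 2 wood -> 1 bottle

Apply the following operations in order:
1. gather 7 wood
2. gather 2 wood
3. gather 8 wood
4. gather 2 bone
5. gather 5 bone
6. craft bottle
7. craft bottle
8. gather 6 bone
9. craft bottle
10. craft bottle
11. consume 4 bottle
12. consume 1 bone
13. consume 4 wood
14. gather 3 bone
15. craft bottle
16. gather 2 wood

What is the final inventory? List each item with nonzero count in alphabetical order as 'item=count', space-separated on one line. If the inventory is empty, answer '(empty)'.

After 1 (gather 7 wood): wood=7
After 2 (gather 2 wood): wood=9
After 3 (gather 8 wood): wood=17
After 4 (gather 2 bone): bone=2 wood=17
After 5 (gather 5 bone): bone=7 wood=17
After 6 (craft bottle): bone=4 bottle=1 wood=15
After 7 (craft bottle): bone=1 bottle=2 wood=13
After 8 (gather 6 bone): bone=7 bottle=2 wood=13
After 9 (craft bottle): bone=4 bottle=3 wood=11
After 10 (craft bottle): bone=1 bottle=4 wood=9
After 11 (consume 4 bottle): bone=1 wood=9
After 12 (consume 1 bone): wood=9
After 13 (consume 4 wood): wood=5
After 14 (gather 3 bone): bone=3 wood=5
After 15 (craft bottle): bottle=1 wood=3
After 16 (gather 2 wood): bottle=1 wood=5

Answer: bottle=1 wood=5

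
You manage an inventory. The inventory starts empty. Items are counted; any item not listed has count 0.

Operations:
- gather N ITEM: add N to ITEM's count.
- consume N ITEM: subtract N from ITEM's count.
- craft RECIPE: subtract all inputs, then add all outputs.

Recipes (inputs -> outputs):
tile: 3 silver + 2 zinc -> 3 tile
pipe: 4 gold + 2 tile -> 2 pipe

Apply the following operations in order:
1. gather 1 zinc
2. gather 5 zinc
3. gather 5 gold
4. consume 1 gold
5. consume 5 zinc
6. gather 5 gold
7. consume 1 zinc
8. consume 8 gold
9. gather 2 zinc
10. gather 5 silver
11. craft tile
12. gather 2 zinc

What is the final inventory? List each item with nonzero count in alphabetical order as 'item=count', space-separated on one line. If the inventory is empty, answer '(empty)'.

After 1 (gather 1 zinc): zinc=1
After 2 (gather 5 zinc): zinc=6
After 3 (gather 5 gold): gold=5 zinc=6
After 4 (consume 1 gold): gold=4 zinc=6
After 5 (consume 5 zinc): gold=4 zinc=1
After 6 (gather 5 gold): gold=9 zinc=1
After 7 (consume 1 zinc): gold=9
After 8 (consume 8 gold): gold=1
After 9 (gather 2 zinc): gold=1 zinc=2
After 10 (gather 5 silver): gold=1 silver=5 zinc=2
After 11 (craft tile): gold=1 silver=2 tile=3
After 12 (gather 2 zinc): gold=1 silver=2 tile=3 zinc=2

Answer: gold=1 silver=2 tile=3 zinc=2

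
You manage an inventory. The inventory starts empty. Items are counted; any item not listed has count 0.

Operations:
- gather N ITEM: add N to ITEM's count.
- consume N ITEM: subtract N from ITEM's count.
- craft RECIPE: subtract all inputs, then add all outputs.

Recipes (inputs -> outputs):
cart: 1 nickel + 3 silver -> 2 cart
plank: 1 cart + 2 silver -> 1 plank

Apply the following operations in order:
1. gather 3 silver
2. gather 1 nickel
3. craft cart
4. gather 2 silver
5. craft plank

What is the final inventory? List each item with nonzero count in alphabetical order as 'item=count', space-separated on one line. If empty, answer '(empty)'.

Answer: cart=1 plank=1

Derivation:
After 1 (gather 3 silver): silver=3
After 2 (gather 1 nickel): nickel=1 silver=3
After 3 (craft cart): cart=2
After 4 (gather 2 silver): cart=2 silver=2
After 5 (craft plank): cart=1 plank=1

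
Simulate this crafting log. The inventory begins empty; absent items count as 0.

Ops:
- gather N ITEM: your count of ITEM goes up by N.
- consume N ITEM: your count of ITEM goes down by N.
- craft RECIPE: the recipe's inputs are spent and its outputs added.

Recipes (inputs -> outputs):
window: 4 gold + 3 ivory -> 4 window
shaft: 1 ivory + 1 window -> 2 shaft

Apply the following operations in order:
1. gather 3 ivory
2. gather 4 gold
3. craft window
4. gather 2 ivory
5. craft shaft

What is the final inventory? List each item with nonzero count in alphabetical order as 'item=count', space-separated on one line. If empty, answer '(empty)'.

Answer: ivory=1 shaft=2 window=3

Derivation:
After 1 (gather 3 ivory): ivory=3
After 2 (gather 4 gold): gold=4 ivory=3
After 3 (craft window): window=4
After 4 (gather 2 ivory): ivory=2 window=4
After 5 (craft shaft): ivory=1 shaft=2 window=3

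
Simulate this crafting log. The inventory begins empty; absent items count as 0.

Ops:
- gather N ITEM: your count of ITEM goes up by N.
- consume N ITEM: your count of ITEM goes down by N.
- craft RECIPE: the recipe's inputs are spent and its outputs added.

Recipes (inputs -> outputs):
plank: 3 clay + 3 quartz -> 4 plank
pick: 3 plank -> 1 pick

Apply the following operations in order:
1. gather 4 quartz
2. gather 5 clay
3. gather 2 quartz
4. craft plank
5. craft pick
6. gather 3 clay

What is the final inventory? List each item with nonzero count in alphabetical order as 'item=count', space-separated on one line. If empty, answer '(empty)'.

After 1 (gather 4 quartz): quartz=4
After 2 (gather 5 clay): clay=5 quartz=4
After 3 (gather 2 quartz): clay=5 quartz=6
After 4 (craft plank): clay=2 plank=4 quartz=3
After 5 (craft pick): clay=2 pick=1 plank=1 quartz=3
After 6 (gather 3 clay): clay=5 pick=1 plank=1 quartz=3

Answer: clay=5 pick=1 plank=1 quartz=3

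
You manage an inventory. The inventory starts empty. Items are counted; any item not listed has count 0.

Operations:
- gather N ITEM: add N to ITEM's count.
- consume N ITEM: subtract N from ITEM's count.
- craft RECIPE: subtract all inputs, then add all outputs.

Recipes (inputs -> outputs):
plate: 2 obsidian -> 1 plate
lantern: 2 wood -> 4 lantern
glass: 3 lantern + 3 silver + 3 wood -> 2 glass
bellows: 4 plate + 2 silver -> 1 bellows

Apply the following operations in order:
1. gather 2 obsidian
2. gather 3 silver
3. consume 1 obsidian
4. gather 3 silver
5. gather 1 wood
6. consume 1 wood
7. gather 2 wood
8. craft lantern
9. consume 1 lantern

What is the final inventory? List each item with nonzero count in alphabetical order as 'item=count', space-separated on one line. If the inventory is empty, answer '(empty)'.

Answer: lantern=3 obsidian=1 silver=6

Derivation:
After 1 (gather 2 obsidian): obsidian=2
After 2 (gather 3 silver): obsidian=2 silver=3
After 3 (consume 1 obsidian): obsidian=1 silver=3
After 4 (gather 3 silver): obsidian=1 silver=6
After 5 (gather 1 wood): obsidian=1 silver=6 wood=1
After 6 (consume 1 wood): obsidian=1 silver=6
After 7 (gather 2 wood): obsidian=1 silver=6 wood=2
After 8 (craft lantern): lantern=4 obsidian=1 silver=6
After 9 (consume 1 lantern): lantern=3 obsidian=1 silver=6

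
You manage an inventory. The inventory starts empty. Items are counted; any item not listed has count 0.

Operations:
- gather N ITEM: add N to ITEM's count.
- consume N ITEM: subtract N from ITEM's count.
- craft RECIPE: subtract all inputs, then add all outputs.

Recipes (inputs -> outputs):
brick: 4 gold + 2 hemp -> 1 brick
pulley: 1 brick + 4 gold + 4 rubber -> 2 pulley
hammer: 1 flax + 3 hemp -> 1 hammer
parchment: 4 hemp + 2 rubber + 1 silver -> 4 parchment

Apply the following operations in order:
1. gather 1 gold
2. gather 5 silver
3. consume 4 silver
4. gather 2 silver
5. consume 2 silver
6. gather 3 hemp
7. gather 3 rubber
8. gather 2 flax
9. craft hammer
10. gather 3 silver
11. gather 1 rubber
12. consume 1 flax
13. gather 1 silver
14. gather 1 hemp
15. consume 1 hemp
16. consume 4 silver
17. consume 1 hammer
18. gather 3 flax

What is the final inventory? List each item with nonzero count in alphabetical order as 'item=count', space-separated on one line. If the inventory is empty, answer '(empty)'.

Answer: flax=3 gold=1 rubber=4 silver=1

Derivation:
After 1 (gather 1 gold): gold=1
After 2 (gather 5 silver): gold=1 silver=5
After 3 (consume 4 silver): gold=1 silver=1
After 4 (gather 2 silver): gold=1 silver=3
After 5 (consume 2 silver): gold=1 silver=1
After 6 (gather 3 hemp): gold=1 hemp=3 silver=1
After 7 (gather 3 rubber): gold=1 hemp=3 rubber=3 silver=1
After 8 (gather 2 flax): flax=2 gold=1 hemp=3 rubber=3 silver=1
After 9 (craft hammer): flax=1 gold=1 hammer=1 rubber=3 silver=1
After 10 (gather 3 silver): flax=1 gold=1 hammer=1 rubber=3 silver=4
After 11 (gather 1 rubber): flax=1 gold=1 hammer=1 rubber=4 silver=4
After 12 (consume 1 flax): gold=1 hammer=1 rubber=4 silver=4
After 13 (gather 1 silver): gold=1 hammer=1 rubber=4 silver=5
After 14 (gather 1 hemp): gold=1 hammer=1 hemp=1 rubber=4 silver=5
After 15 (consume 1 hemp): gold=1 hammer=1 rubber=4 silver=5
After 16 (consume 4 silver): gold=1 hammer=1 rubber=4 silver=1
After 17 (consume 1 hammer): gold=1 rubber=4 silver=1
After 18 (gather 3 flax): flax=3 gold=1 rubber=4 silver=1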